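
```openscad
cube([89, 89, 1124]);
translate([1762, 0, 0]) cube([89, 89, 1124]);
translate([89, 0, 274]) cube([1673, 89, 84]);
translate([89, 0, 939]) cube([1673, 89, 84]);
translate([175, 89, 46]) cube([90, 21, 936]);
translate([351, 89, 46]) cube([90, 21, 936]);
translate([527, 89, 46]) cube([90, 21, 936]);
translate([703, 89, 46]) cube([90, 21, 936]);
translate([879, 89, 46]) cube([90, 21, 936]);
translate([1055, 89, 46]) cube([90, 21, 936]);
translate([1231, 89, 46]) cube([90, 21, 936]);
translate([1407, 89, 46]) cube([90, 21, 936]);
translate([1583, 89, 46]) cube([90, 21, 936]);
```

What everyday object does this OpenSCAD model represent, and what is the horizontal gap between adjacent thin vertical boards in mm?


A fence section. The picket gap is 86 mm.

Two posts, two rails, 9 pickets — a fence section. Span 1673 mm holds 9 pickets of 90 mm with 10 equal gaps: ⌊(1673 − 9·90) / 10⌋ = 86 mm.


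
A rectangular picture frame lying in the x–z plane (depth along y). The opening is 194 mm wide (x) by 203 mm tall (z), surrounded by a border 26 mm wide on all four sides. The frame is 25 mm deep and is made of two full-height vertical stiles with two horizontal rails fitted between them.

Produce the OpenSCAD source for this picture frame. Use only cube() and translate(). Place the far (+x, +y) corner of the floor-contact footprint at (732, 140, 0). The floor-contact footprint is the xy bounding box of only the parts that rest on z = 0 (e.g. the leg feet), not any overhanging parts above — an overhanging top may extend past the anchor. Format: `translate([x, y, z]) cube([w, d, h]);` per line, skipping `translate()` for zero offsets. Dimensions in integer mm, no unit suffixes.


translate([486, 115, 0]) cube([26, 25, 255]);
translate([706, 115, 0]) cube([26, 25, 255]);
translate([512, 115, 0]) cube([194, 25, 26]);
translate([512, 115, 229]) cube([194, 25, 26]);


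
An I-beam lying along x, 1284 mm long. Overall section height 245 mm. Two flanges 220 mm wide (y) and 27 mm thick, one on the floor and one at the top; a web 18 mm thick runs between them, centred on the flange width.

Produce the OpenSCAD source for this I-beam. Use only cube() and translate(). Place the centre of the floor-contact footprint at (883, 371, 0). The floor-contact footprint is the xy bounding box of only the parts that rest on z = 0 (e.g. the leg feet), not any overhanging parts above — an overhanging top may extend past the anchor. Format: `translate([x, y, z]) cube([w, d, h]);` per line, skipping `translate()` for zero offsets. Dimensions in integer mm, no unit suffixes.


translate([241, 261, 0]) cube([1284, 220, 27]);
translate([241, 362, 27]) cube([1284, 18, 191]);
translate([241, 261, 218]) cube([1284, 220, 27]);


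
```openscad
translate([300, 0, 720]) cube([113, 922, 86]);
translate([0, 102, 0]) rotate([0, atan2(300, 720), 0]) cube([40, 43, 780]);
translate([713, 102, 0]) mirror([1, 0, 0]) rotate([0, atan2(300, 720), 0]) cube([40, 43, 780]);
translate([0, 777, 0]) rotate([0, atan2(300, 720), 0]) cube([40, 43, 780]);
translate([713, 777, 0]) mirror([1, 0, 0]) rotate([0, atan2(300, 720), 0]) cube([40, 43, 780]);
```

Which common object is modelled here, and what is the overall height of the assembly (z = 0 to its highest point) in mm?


A sawhorse. The overall height is 806 mm.

A beam across two mirrored pairs of raked legs — a sawhorse. The beam's underside is at z = 720 (matching the legs' vertical rise in atan2(300, 720)) and the beam is 86 mm tall, so its top is at 720 + 86 = 806 mm. The raked legs top out at the beam's underside, so that is the highest point.


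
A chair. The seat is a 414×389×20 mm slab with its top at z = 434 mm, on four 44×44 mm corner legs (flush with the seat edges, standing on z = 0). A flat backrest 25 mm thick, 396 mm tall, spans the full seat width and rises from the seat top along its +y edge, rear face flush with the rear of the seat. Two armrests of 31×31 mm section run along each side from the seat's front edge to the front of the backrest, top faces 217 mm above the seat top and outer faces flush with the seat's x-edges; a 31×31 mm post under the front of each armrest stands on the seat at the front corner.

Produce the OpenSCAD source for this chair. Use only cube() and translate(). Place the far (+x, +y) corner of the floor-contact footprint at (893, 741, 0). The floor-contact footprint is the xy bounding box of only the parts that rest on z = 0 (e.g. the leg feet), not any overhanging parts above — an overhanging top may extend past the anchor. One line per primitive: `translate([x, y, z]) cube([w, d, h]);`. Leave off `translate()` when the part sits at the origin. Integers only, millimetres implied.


translate([479, 352, 414]) cube([414, 389, 20]);
translate([479, 352, 0]) cube([44, 44, 414]);
translate([849, 352, 0]) cube([44, 44, 414]);
translate([479, 697, 0]) cube([44, 44, 414]);
translate([849, 697, 0]) cube([44, 44, 414]);
translate([479, 716, 434]) cube([414, 25, 396]);
translate([479, 352, 620]) cube([31, 364, 31]);
translate([862, 352, 620]) cube([31, 364, 31]);
translate([479, 352, 434]) cube([31, 31, 186]);
translate([862, 352, 434]) cube([31, 31, 186]);


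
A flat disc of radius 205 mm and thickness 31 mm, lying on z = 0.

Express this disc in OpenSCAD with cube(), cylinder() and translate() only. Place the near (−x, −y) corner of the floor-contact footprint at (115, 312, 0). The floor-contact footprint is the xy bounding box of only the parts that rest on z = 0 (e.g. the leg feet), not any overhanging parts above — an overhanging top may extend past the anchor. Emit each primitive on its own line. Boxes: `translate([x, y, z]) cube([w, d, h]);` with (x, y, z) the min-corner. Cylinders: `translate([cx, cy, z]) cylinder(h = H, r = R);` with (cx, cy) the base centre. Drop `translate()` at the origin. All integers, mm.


translate([320, 517, 0]) cylinder(h = 31, r = 205);


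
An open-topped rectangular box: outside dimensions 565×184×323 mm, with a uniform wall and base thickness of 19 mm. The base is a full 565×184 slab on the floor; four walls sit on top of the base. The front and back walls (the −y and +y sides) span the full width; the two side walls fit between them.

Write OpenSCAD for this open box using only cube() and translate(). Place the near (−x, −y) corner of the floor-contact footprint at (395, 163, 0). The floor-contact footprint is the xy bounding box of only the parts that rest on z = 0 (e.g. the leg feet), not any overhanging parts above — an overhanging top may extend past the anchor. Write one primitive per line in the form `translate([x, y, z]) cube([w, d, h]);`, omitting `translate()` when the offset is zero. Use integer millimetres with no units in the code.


translate([395, 163, 0]) cube([565, 184, 19]);
translate([395, 163, 19]) cube([565, 19, 304]);
translate([395, 328, 19]) cube([565, 19, 304]);
translate([395, 182, 19]) cube([19, 146, 304]);
translate([941, 182, 19]) cube([19, 146, 304]);


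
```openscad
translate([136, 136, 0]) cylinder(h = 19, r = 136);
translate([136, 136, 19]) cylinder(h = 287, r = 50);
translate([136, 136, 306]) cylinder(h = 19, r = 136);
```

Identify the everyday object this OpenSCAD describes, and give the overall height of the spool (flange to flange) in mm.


A spool. The overall height is 325 mm.

Three coaxial cylinders, large–small–large — a spool. Two 19 mm flanges and a 287 mm core give 19 + 287 + 19 = 325 mm.


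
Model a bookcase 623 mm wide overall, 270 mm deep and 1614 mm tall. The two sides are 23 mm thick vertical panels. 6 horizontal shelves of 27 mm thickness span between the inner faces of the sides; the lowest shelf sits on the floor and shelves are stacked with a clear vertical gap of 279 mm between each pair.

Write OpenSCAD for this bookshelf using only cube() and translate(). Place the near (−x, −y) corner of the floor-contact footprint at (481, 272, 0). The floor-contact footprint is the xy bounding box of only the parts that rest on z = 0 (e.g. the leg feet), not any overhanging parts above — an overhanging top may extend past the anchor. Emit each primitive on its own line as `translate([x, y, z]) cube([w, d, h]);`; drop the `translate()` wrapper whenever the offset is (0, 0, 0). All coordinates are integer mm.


translate([481, 272, 0]) cube([23, 270, 1614]);
translate([1081, 272, 0]) cube([23, 270, 1614]);
translate([504, 272, 0]) cube([577, 270, 27]);
translate([504, 272, 306]) cube([577, 270, 27]);
translate([504, 272, 612]) cube([577, 270, 27]);
translate([504, 272, 918]) cube([577, 270, 27]);
translate([504, 272, 1224]) cube([577, 270, 27]);
translate([504, 272, 1530]) cube([577, 270, 27]);


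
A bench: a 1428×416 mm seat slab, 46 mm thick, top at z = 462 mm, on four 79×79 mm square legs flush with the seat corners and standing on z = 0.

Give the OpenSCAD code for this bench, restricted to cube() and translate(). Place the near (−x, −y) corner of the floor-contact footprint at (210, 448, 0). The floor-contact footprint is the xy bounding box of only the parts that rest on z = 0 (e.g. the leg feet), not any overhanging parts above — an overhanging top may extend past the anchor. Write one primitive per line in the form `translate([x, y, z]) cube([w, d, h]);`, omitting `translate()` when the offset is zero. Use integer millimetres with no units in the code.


translate([210, 448, 416]) cube([1428, 416, 46]);
translate([210, 448, 0]) cube([79, 79, 416]);
translate([210, 785, 0]) cube([79, 79, 416]);
translate([1559, 448, 0]) cube([79, 79, 416]);
translate([1559, 785, 0]) cube([79, 79, 416]);


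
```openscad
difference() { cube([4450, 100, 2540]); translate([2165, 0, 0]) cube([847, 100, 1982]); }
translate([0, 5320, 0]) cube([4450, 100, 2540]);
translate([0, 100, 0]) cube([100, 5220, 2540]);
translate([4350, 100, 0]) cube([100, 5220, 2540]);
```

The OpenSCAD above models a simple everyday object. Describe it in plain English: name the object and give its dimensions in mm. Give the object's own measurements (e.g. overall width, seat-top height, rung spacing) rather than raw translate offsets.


A single room: four walls, each 2540 mm tall and 100 mm thick, enclosing an outside footprint 4450×5420 mm (x × y), no floor or roof. The front and back walls (−y and +y sides) run the full x-width; the side walls fit between their inner faces. A door opening 847 mm wide and 1982 mm tall is cut through the front wall from the floor up, its −x edge 2165 mm from the wall's −x end.


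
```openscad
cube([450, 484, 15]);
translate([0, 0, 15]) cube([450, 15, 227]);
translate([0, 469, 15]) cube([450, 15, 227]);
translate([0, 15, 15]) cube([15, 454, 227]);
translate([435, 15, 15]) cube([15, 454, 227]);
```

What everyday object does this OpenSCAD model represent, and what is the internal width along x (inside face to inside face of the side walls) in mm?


An open box. The internal width is 420 mm.

A 450×484 base slab with four walls standing on it — an open box. The base is 450 mm wide and the walls are 15 mm thick, so the internal width is 450 − 2 × 15 = 420 mm.


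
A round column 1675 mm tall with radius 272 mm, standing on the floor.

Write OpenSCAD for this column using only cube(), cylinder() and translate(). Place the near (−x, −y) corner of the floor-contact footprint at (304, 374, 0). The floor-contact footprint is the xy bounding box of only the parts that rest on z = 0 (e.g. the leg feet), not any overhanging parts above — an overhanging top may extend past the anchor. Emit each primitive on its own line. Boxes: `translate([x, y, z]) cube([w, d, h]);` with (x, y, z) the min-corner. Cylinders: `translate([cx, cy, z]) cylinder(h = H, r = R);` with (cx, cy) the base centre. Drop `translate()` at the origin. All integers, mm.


translate([576, 646, 0]) cylinder(h = 1675, r = 272);


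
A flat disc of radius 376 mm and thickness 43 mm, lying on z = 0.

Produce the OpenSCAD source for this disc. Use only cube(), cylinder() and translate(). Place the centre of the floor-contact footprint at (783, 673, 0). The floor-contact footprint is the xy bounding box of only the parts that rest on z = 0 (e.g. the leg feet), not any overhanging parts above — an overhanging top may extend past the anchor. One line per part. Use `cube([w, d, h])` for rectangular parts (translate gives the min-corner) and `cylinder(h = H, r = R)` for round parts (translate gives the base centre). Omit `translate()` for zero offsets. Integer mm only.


translate([783, 673, 0]) cylinder(h = 43, r = 376);


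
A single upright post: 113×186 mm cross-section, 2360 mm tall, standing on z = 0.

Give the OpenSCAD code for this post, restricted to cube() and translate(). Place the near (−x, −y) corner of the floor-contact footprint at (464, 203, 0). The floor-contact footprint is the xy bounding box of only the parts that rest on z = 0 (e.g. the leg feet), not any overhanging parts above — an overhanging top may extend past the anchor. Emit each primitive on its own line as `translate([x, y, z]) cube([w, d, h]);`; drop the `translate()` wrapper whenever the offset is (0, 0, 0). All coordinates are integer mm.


translate([464, 203, 0]) cube([113, 186, 2360]);


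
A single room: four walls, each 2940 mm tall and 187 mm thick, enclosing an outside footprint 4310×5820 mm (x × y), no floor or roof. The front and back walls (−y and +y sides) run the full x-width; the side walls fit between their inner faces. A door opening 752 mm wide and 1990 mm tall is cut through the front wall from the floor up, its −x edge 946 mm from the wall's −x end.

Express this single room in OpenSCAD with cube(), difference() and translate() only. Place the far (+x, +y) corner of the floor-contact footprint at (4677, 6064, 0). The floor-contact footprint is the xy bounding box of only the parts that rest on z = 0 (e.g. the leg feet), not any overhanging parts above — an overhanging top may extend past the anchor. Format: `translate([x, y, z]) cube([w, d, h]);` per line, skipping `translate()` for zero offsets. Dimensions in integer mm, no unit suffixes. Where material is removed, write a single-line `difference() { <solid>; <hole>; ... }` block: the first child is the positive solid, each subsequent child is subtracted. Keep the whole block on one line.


difference() { translate([367, 244, 0]) cube([4310, 187, 2940]); translate([1313, 244, 0]) cube([752, 187, 1990]); }
translate([367, 5877, 0]) cube([4310, 187, 2940]);
translate([367, 431, 0]) cube([187, 5446, 2940]);
translate([4490, 431, 0]) cube([187, 5446, 2940]);


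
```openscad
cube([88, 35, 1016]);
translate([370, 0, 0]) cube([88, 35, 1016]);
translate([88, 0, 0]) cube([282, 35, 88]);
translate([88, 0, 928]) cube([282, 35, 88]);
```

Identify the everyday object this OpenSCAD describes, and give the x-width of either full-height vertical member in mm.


A picture frame. The border width is 88 mm.

Four thin pieces enclosing a rectangular opening — a picture frame. The two full-height stiles are 1016 mm tall; the top rail sits at z = 928 and is 88 mm tall, so the border above the opening is 1016 − 928 = 88 mm, matching the stile x-width.


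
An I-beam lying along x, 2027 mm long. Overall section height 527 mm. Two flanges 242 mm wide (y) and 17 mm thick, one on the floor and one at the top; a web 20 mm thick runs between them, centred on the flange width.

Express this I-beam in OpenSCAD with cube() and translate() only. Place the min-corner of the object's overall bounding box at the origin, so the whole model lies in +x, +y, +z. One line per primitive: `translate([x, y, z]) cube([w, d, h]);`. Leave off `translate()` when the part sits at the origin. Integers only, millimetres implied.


cube([2027, 242, 17]);
translate([0, 111, 17]) cube([2027, 20, 493]);
translate([0, 0, 510]) cube([2027, 242, 17]);


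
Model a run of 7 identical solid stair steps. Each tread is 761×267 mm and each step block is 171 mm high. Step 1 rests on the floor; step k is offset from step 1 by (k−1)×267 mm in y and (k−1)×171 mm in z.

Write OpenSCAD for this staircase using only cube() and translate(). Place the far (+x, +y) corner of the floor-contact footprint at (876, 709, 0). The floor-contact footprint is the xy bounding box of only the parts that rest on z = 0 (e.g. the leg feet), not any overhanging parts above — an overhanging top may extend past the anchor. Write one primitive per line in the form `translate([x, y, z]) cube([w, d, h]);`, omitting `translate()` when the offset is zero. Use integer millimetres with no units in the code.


translate([115, 442, 0]) cube([761, 267, 171]);
translate([115, 709, 171]) cube([761, 267, 171]);
translate([115, 976, 342]) cube([761, 267, 171]);
translate([115, 1243, 513]) cube([761, 267, 171]);
translate([115, 1510, 684]) cube([761, 267, 171]);
translate([115, 1777, 855]) cube([761, 267, 171]);
translate([115, 2044, 1026]) cube([761, 267, 171]);


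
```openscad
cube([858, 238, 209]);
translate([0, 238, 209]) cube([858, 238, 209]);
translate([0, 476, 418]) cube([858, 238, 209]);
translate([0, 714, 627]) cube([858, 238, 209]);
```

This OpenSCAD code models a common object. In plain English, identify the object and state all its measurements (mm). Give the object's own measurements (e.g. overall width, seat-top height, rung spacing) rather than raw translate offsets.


A straight staircase of 4 solid steps. Each step is 858 mm wide (x), 238 mm deep (y, the going) and 209 mm tall (the rise). The first step rests on the floor; each subsequent step sits one going further in +y and one rise higher in +z, directly behind and above the previous step with no overlap.


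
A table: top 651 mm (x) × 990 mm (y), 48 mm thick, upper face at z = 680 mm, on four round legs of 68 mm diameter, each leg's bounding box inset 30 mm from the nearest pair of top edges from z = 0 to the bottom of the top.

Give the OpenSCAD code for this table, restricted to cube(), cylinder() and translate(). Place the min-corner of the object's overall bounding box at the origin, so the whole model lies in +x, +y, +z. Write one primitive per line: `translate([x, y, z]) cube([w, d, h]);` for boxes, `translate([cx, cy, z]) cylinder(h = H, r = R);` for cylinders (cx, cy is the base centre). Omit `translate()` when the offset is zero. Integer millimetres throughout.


translate([0, 0, 632]) cube([651, 990, 48]);
translate([64, 64, 0]) cylinder(h = 632, r = 34);
translate([587, 64, 0]) cylinder(h = 632, r = 34);
translate([64, 926, 0]) cylinder(h = 632, r = 34);
translate([587, 926, 0]) cylinder(h = 632, r = 34);


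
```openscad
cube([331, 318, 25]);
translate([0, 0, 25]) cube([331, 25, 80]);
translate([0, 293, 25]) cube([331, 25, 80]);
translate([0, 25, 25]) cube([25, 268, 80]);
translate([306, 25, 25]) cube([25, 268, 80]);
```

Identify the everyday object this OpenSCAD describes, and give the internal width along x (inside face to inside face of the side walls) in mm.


An open box. The internal width is 281 mm.

A 331×318 base slab with four walls standing on it — an open box. The base is 331 mm wide and the walls are 25 mm thick, so the internal width is 331 − 2 × 25 = 281 mm.


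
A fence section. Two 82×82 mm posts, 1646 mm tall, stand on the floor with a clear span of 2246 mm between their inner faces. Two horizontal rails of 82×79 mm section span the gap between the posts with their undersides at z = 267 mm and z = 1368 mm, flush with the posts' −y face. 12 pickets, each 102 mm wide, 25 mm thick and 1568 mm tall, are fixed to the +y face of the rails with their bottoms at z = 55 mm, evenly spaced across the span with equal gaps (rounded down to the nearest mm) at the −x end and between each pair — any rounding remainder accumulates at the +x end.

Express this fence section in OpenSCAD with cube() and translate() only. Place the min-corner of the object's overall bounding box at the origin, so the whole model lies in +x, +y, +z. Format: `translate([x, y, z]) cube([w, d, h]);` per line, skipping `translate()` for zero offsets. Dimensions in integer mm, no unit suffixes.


cube([82, 82, 1646]);
translate([2328, 0, 0]) cube([82, 82, 1646]);
translate([82, 0, 267]) cube([2246, 82, 79]);
translate([82, 0, 1368]) cube([2246, 82, 79]);
translate([160, 82, 55]) cube([102, 25, 1568]);
translate([340, 82, 55]) cube([102, 25, 1568]);
translate([520, 82, 55]) cube([102, 25, 1568]);
translate([700, 82, 55]) cube([102, 25, 1568]);
translate([880, 82, 55]) cube([102, 25, 1568]);
translate([1060, 82, 55]) cube([102, 25, 1568]);
translate([1240, 82, 55]) cube([102, 25, 1568]);
translate([1420, 82, 55]) cube([102, 25, 1568]);
translate([1600, 82, 55]) cube([102, 25, 1568]);
translate([1780, 82, 55]) cube([102, 25, 1568]);
translate([1960, 82, 55]) cube([102, 25, 1568]);
translate([2140, 82, 55]) cube([102, 25, 1568]);


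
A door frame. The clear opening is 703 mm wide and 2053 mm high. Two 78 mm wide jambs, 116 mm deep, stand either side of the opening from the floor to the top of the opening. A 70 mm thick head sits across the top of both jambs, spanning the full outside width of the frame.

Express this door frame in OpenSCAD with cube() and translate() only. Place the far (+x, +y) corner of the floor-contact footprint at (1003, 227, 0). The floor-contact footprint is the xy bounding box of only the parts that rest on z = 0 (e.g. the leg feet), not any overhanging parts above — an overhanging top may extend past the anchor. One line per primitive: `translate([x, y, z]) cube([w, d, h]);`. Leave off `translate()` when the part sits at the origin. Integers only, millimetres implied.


translate([144, 111, 0]) cube([78, 116, 2053]);
translate([925, 111, 0]) cube([78, 116, 2053]);
translate([144, 111, 2053]) cube([859, 116, 70]);


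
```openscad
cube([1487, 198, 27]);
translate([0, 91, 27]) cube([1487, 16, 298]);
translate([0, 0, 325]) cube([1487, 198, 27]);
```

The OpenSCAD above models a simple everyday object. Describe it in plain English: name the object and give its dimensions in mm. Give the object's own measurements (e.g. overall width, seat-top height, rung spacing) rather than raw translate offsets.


An I-beam lying along x, 1487 mm long. Overall section height 352 mm. Two flanges 198 mm wide (y) and 27 mm thick, one on the floor and one at the top; a web 16 mm thick runs between them, centred on the flange width.


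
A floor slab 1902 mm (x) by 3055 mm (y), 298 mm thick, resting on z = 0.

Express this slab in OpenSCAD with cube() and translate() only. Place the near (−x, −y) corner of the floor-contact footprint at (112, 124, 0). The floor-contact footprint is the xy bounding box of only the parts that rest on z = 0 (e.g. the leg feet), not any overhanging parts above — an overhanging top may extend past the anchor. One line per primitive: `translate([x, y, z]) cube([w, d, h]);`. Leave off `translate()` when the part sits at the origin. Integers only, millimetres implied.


translate([112, 124, 0]) cube([1902, 3055, 298]);


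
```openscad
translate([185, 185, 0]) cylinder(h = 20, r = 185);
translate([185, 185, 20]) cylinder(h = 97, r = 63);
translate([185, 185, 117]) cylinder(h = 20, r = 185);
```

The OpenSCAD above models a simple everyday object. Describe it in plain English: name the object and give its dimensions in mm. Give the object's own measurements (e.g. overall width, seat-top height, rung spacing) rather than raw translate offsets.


A spool: two coaxial disc flanges of radius 185 mm and thickness 20 mm, joined by a core cylinder of radius 63 mm and height 97 mm. The lower flange rests on z = 0 and the three cylinders share a vertical axis.


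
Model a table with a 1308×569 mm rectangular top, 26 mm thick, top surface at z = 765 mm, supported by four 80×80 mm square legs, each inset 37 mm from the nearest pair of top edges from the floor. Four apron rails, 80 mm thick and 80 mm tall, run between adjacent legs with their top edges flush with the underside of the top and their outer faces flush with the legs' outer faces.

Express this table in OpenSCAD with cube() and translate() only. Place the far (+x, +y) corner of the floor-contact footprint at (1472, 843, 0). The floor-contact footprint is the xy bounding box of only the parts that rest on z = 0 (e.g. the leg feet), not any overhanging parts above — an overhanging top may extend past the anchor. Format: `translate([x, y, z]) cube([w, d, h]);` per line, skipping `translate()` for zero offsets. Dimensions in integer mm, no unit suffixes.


// leg_h = 765 - 26 = 739
// apron z = 739 - 80 = 659
translate([201, 311, 739]) cube([1308, 569, 26]);
translate([238, 348, 0]) cube([80, 80, 739]);
translate([1392, 348, 0]) cube([80, 80, 739]);
translate([238, 763, 0]) cube([80, 80, 739]);
translate([1392, 763, 0]) cube([80, 80, 739]);
translate([318, 348, 659]) cube([1074, 80, 80]);
translate([318, 763, 659]) cube([1074, 80, 80]);
translate([238, 428, 659]) cube([80, 335, 80]);
translate([1392, 428, 659]) cube([80, 335, 80]);


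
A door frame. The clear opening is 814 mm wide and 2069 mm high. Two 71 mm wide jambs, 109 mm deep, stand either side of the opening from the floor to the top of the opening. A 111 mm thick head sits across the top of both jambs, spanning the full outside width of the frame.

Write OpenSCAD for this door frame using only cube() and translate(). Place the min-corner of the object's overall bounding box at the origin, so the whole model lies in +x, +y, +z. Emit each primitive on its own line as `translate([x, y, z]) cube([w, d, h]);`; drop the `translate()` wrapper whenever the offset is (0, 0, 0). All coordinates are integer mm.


cube([71, 109, 2069]);
translate([885, 0, 0]) cube([71, 109, 2069]);
translate([0, 0, 2069]) cube([956, 109, 111]);


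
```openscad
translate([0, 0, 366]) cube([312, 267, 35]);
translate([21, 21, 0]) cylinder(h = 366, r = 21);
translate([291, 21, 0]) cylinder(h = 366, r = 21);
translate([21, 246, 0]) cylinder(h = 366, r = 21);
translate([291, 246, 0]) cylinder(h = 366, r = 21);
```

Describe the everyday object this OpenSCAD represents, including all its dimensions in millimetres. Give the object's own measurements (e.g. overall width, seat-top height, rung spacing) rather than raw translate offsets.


A four-legged stool. The seat is a 312×267×35 mm slab whose top surface is at z = 401 mm; four round legs, each 42 mm in diameter, run from the floor (z = 0) to the underside of the seat, each leg's axis is inset half a diameter from the nearest pair of seat edges (so the leg's bounding box is flush with the corner).


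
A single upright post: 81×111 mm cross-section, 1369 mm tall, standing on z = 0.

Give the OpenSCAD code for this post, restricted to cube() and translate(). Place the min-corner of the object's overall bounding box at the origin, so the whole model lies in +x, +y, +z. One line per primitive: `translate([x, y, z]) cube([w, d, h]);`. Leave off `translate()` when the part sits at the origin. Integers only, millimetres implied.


cube([81, 111, 1369]);


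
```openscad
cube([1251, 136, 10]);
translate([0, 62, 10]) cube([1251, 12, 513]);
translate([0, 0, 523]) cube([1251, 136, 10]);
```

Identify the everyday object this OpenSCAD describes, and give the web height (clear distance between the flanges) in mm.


An I-beam. The web height is 513 mm.

Two wide flanges with a thin centred web — an I-beam. Overall 533 mm minus two 10 mm flanges gives a web of 533 − 2·10 = 513 mm.


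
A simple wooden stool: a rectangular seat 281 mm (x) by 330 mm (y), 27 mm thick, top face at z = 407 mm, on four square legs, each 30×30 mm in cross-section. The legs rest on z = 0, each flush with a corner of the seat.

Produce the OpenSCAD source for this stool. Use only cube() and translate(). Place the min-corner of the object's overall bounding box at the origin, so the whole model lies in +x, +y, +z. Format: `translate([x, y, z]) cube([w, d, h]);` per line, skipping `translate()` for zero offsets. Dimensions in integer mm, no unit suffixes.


translate([0, 0, 380]) cube([281, 330, 27]);
cube([30, 30, 380]);
translate([251, 0, 0]) cube([30, 30, 380]);
translate([0, 300, 0]) cube([30, 30, 380]);
translate([251, 300, 0]) cube([30, 30, 380]);


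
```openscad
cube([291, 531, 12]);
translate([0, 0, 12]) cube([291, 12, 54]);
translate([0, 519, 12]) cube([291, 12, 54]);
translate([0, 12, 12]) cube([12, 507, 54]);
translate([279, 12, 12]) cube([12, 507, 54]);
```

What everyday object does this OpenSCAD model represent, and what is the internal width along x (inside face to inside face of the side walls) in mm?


An open box. The internal width is 267 mm.

A 291×531 base slab with four walls standing on it — an open box. The base is 291 mm wide and the walls are 12 mm thick, so the internal width is 291 − 2 × 12 = 267 mm.


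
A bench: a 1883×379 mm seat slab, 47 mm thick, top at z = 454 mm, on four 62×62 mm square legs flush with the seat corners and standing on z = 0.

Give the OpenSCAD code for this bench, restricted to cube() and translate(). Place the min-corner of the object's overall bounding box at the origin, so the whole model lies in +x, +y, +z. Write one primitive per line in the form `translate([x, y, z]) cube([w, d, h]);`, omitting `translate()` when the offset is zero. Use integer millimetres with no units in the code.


// leg_h = 454 − 47 = 407
translate([0, 0, 407]) cube([1883, 379, 47]);
cube([62, 62, 407]);
translate([0, 317, 0]) cube([62, 62, 407]);
translate([1821, 0, 0]) cube([62, 62, 407]);
translate([1821, 317, 0]) cube([62, 62, 407]);


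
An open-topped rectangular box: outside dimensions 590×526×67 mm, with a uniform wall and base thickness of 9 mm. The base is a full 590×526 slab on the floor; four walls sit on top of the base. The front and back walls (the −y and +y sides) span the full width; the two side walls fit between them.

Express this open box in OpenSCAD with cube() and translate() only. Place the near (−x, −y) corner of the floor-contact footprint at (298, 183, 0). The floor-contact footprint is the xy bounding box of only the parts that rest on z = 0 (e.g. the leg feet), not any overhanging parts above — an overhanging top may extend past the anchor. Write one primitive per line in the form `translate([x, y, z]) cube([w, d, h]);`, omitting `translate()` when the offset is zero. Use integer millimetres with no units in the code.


translate([298, 183, 0]) cube([590, 526, 9]);
translate([298, 183, 9]) cube([590, 9, 58]);
translate([298, 700, 9]) cube([590, 9, 58]);
translate([298, 192, 9]) cube([9, 508, 58]);
translate([879, 192, 9]) cube([9, 508, 58]);


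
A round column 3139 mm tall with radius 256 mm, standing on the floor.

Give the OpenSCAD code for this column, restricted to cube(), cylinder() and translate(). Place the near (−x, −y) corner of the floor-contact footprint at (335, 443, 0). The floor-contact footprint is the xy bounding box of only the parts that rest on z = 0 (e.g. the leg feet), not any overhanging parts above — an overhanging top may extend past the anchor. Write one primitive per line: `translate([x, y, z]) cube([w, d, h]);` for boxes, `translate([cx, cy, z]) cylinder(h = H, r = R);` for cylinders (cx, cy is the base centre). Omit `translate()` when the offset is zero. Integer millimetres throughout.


translate([591, 699, 0]) cylinder(h = 3139, r = 256);


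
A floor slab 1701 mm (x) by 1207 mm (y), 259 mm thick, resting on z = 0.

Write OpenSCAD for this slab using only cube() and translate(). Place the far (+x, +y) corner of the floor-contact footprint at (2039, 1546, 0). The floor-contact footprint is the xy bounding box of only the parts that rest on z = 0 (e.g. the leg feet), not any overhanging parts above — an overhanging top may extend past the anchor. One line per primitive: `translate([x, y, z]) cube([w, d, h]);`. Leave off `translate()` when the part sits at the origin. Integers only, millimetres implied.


translate([338, 339, 0]) cube([1701, 1207, 259]);


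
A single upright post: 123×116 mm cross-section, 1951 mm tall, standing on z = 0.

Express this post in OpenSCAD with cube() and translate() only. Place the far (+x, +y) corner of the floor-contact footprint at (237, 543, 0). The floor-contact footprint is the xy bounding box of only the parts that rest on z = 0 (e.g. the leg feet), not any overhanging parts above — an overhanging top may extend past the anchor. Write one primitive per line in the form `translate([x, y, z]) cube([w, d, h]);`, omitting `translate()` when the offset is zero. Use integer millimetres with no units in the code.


translate([114, 427, 0]) cube([123, 116, 1951]);


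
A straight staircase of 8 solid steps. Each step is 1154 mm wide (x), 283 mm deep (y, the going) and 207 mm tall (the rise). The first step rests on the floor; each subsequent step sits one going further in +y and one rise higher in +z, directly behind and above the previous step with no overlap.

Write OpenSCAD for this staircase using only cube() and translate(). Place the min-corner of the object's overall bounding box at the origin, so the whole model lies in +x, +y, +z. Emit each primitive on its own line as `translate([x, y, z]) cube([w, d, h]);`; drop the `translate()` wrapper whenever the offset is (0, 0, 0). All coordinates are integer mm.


cube([1154, 283, 207]);
translate([0, 283, 207]) cube([1154, 283, 207]);
translate([0, 566, 414]) cube([1154, 283, 207]);
translate([0, 849, 621]) cube([1154, 283, 207]);
translate([0, 1132, 828]) cube([1154, 283, 207]);
translate([0, 1415, 1035]) cube([1154, 283, 207]);
translate([0, 1698, 1242]) cube([1154, 283, 207]);
translate([0, 1981, 1449]) cube([1154, 283, 207]);


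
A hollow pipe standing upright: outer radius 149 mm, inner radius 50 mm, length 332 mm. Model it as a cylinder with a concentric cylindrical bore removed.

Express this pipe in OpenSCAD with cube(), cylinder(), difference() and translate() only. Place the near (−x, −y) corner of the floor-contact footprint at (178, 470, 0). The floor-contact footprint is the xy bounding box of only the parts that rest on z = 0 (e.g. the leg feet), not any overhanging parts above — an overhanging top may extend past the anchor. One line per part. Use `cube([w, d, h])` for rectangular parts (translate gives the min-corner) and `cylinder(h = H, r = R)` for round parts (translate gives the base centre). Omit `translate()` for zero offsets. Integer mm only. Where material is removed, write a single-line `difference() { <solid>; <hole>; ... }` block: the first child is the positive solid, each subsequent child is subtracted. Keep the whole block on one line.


difference() { translate([327, 619, 0]) cylinder(h = 332, r = 149); translate([327, 619, 0]) cylinder(h = 332, r = 50); }


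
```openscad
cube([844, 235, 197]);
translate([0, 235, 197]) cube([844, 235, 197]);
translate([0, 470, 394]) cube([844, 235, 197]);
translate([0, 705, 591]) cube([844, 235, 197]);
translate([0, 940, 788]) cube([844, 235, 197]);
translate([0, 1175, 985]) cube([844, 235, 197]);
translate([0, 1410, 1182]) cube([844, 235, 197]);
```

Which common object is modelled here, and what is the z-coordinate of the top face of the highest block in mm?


A staircase. The total rise is 1379 mm.

7 identical blocks, each offset up and back from the previous — a staircase. Each step is 197 mm tall and there are 7 of them, so the total rise is 7 × 197 = 1379 mm.


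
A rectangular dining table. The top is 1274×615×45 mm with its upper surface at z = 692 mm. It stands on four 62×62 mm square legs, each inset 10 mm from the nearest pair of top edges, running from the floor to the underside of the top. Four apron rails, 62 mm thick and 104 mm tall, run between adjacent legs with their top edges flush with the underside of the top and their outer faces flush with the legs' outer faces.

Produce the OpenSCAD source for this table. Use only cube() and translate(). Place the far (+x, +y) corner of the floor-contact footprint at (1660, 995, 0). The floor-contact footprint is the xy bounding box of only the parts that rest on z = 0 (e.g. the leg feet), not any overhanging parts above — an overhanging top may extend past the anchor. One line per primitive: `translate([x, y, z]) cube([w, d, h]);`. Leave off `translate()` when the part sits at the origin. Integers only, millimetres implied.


translate([396, 390, 647]) cube([1274, 615, 45]);
translate([406, 400, 0]) cube([62, 62, 647]);
translate([1598, 400, 0]) cube([62, 62, 647]);
translate([406, 933, 0]) cube([62, 62, 647]);
translate([1598, 933, 0]) cube([62, 62, 647]);
translate([468, 400, 543]) cube([1130, 62, 104]);
translate([468, 933, 543]) cube([1130, 62, 104]);
translate([406, 462, 543]) cube([62, 471, 104]);
translate([1598, 462, 543]) cube([62, 471, 104]);


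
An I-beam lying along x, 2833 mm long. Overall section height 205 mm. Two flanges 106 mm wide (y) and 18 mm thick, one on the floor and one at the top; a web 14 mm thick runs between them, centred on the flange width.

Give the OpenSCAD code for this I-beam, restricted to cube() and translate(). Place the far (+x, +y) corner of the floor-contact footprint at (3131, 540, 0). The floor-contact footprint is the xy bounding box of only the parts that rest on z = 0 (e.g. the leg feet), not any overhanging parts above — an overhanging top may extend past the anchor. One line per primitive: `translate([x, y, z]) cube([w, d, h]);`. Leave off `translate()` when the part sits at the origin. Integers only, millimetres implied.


translate([298, 434, 0]) cube([2833, 106, 18]);
translate([298, 480, 18]) cube([2833, 14, 169]);
translate([298, 434, 187]) cube([2833, 106, 18]);


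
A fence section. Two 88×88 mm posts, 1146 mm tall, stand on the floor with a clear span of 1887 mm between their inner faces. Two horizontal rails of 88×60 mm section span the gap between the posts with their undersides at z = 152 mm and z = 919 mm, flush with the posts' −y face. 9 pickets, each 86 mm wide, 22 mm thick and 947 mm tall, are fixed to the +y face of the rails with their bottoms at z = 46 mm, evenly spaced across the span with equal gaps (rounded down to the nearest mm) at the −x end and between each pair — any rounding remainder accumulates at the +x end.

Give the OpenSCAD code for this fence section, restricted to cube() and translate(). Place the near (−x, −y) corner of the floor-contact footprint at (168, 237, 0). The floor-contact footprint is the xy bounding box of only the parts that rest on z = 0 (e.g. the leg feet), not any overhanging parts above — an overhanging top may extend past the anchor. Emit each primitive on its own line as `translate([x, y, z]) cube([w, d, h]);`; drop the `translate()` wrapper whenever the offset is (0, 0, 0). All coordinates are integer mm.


translate([168, 237, 0]) cube([88, 88, 1146]);
translate([2143, 237, 0]) cube([88, 88, 1146]);
translate([256, 237, 152]) cube([1887, 88, 60]);
translate([256, 237, 919]) cube([1887, 88, 60]);
translate([367, 325, 46]) cube([86, 22, 947]);
translate([564, 325, 46]) cube([86, 22, 947]);
translate([761, 325, 46]) cube([86, 22, 947]);
translate([958, 325, 46]) cube([86, 22, 947]);
translate([1155, 325, 46]) cube([86, 22, 947]);
translate([1352, 325, 46]) cube([86, 22, 947]);
translate([1549, 325, 46]) cube([86, 22, 947]);
translate([1746, 325, 46]) cube([86, 22, 947]);
translate([1943, 325, 46]) cube([86, 22, 947]);


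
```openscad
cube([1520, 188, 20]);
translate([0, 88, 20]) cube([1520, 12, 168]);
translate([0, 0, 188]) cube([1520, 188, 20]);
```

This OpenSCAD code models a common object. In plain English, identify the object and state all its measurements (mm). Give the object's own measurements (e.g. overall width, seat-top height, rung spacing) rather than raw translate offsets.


An I-beam lying along x, 1520 mm long. Overall section height 208 mm. Two flanges 188 mm wide (y) and 20 mm thick, one on the floor and one at the top; a web 12 mm thick runs between them, centred on the flange width.


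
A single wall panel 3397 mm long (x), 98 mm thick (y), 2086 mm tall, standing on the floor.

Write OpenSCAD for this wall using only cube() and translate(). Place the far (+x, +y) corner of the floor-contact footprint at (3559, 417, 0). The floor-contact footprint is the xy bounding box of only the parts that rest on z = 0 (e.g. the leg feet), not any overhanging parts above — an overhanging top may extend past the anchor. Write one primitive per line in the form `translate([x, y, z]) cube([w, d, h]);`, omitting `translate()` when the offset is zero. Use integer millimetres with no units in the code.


translate([162, 319, 0]) cube([3397, 98, 2086]);
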